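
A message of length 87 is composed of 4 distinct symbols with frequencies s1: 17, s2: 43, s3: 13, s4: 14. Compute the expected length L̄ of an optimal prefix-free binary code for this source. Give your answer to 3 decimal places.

1.816 bits/symbol

Probabilities are the counts divided by 87.
Repeatedly combine the two least-probable nodes; the expected code length is the sum of the merged weights.
merge 13/87 + 14/87 → 9/29
merge 17/87 + 9/29 → 44/87
merge 43/87 + 44/87 → 1
L = 9/29 + 44/87 + 1 = 158/87 ≈ 1.816 bits/symbol.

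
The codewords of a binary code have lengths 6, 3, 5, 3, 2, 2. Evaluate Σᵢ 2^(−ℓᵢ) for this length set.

0.796875

With common denominator 2^6 = 64: Σ 2^(−ℓᵢ) = 1/64 + 8/64 + 2/64 + 8/64 + 16/64 + 16/64 = 51/64 = 0.796875.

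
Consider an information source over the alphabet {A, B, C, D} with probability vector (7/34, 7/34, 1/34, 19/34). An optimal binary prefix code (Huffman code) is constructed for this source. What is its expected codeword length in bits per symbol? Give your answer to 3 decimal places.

1.676 bits/symbol

Repeatedly combine the two least-probable nodes; the expected code length is the sum of the merged weights.
merge 1/34 + 7/34 → 4/17
merge 7/34 + 4/17 → 15/34
merge 15/34 + 19/34 → 1
L = 4/17 + 15/34 + 1 = 57/34 ≈ 1.676 bits/symbol.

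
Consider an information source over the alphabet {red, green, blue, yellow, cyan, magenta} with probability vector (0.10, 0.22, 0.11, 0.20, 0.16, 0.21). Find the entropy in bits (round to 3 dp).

H = −Σ pᵢ log₂ pᵢ.
−0.10·log₂(0.10) = 0.3322
−0.22·log₂(0.22) = 0.4806
−0.11·log₂(0.11) = 0.3503
−0.20·log₂(0.20) = 0.4644
−0.16·log₂(0.16) = 0.4230
−0.21·log₂(0.21) = 0.4728
Sum ≈ 2.5233 → 2.523 bits.

2.523 bits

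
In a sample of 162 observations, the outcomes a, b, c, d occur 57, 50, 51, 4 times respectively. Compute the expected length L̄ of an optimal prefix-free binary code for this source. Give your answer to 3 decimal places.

1.981 bits/symbol

Probabilities are the counts divided by 162.
Repeatedly combine the two least-probable nodes; the expected code length is the sum of the merged weights.
merge 2/81 + 25/81 → 1/3
merge 17/54 + 1/3 → 35/54
merge 19/54 + 35/54 → 1
L = 1/3 + 35/54 + 1 = 107/54 ≈ 1.981 bits/symbol.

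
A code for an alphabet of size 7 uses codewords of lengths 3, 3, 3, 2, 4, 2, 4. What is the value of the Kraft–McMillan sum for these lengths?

With common denominator 2^4 = 16: Σ 2^(−ℓᵢ) = 2/16 + 2/16 + 2/16 + 4/16 + 1/16 + 4/16 + 1/16 = 16/16 = 1.

1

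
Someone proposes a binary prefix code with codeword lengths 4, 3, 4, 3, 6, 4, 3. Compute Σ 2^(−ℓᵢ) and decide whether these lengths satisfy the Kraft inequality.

With common denominator 2^6 = 64: Σ 2^(−ℓᵢ) = 4/64 + 8/64 + 4/64 + 8/64 + 1/64 + 4/64 + 8/64 = 37/64 = 0.578125.
Kraft's inequality requires Σ ≤ 1; here Σ = 0.578125 ≤ 1, so such a prefix code exists.

0.578125; yes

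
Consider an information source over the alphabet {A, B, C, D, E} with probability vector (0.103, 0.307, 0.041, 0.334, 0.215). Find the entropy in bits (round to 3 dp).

2.055 bits

H = −Σ pᵢ log₂ pᵢ.
−0.103·log₂(0.103) = 0.3378
−0.307·log₂(0.307) = 0.5230
−0.041·log₂(0.041) = 0.1889
−0.334·log₂(0.334) = 0.5284
−0.215·log₂(0.215) = 0.4768
Sum ≈ 2.0549 → 2.055 bits.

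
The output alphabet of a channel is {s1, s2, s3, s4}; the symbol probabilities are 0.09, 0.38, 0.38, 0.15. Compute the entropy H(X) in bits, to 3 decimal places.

1.784 bits

H = −Σ pᵢ log₂ pᵢ.
−0.09·log₂(0.09) = 0.3127
−0.38·log₂(0.38) = 0.5305
−0.38·log₂(0.38) = 0.5305
−0.15·log₂(0.15) = 0.4105
Sum ≈ 1.7841 → 1.784 bits.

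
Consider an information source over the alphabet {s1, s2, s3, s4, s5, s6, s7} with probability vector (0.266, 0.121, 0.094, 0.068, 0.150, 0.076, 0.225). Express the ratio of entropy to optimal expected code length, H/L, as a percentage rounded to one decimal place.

Entropy H = −Σ p log₂ p ≈ 2.6386 bits.
Huffman merges: 17/250+19/250→18/125; 47/500+121/1000→43/200; 18/125+3/20→147/500; 43/200+9/40→11/25; 133/500+147/500→14/25; 11/25+14/25→1. L = 2653/1000 ≈ 2.6530.
Efficiency = H/L = 2.6386/2.6530 = 99.5%.

99.5%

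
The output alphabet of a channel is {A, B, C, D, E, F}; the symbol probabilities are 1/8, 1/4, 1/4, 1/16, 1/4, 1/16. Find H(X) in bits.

2.375 bits

Each probability is a power of 1/2, so log₂(1/p) is an integer.
H = Σ p·log₂(1/p) = 1/8·3 + 1/4·2 + 1/4·2 + 1/16·4 + 1/4·2 + 1/16·4 = 2.375 bits.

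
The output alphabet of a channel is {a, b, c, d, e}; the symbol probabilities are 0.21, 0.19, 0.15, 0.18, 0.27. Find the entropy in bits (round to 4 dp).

H = −Σ pᵢ log₂ pᵢ.
−0.21·log₂(0.21) = 0.4728
−0.19·log₂(0.19) = 0.4552
−0.15·log₂(0.15) = 0.4105
−0.18·log₂(0.18) = 0.4453
−0.27·log₂(0.27) = 0.5100
Sum ≈ 2.2939 → 2.2939 bits.

2.2939 bits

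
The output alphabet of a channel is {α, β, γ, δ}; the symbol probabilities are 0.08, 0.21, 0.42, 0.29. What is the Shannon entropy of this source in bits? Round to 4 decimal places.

H = −Σ pᵢ log₂ pᵢ.
−0.08·log₂(0.08) = 0.2915
−0.21·log₂(0.21) = 0.4728
−0.42·log₂(0.42) = 0.5256
−0.29·log₂(0.29) = 0.5179
Sum ≈ 1.8079 → 1.8079 bits.

1.8079 bits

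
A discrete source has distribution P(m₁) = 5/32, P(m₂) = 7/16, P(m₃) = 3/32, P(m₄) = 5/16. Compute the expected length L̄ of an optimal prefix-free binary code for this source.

1.8125 bits/symbol

Repeatedly combine the two least-probable nodes; the expected code length is the sum of the merged weights.
merge 3/32 + 5/32 → 1/4
merge 1/4 + 5/16 → 9/16
merge 7/16 + 9/16 → 1
L = 1/4 + 9/16 + 1 = 29/16 = 1.8125 bits/symbol.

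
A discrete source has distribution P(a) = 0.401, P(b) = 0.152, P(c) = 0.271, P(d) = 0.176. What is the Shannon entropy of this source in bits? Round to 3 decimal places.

1.893 bits

H = −Σ pᵢ log₂ pᵢ.
−0.401·log₂(0.401) = 0.5286
−0.152·log₂(0.152) = 0.4131
−0.271·log₂(0.271) = 0.5105
−0.176·log₂(0.176) = 0.4411
Sum ≈ 1.8933 → 1.893 bits.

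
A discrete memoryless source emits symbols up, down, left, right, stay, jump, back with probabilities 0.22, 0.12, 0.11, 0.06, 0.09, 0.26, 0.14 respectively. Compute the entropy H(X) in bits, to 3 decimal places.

2.657 bits

H = −Σ pᵢ log₂ pᵢ.
−0.22·log₂(0.22) = 0.4806
−0.12·log₂(0.12) = 0.3671
−0.11·log₂(0.11) = 0.3503
−0.06·log₂(0.06) = 0.2435
−0.09·log₂(0.09) = 0.3127
−0.26·log₂(0.26) = 0.5053
−0.14·log₂(0.14) = 0.3971
Sum ≈ 2.6565 → 2.657 bits.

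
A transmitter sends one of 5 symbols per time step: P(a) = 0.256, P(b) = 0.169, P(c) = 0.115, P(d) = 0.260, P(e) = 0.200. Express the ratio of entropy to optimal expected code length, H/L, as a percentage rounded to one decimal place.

99.2%

Entropy H = −Σ p log₂ p ≈ 2.2652 bits.
Huffman merges: 23/200+169/1000→71/250; 1/5+32/125→57/125; 13/50+71/250→68/125; 57/125+68/125→1. L = 571/250 ≈ 2.2840.
Efficiency = H/L = 2.2652/2.2840 = 99.2%.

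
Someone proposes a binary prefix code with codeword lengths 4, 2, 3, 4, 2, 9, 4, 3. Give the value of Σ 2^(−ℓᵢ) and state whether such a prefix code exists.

With common denominator 2^9 = 512: Σ 2^(−ℓᵢ) = 32/512 + 128/512 + 64/512 + 32/512 + 128/512 + 1/512 + 32/512 + 64/512 = 481/512 = 0.939453125.
Kraft's inequality requires Σ ≤ 1; here Σ = 0.939453125 ≤ 1, so such a prefix code exists.

0.939453125; yes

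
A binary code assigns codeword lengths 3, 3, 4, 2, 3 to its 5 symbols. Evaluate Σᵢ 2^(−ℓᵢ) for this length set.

0.6875

With common denominator 2^4 = 16: Σ 2^(−ℓᵢ) = 2/16 + 2/16 + 1/16 + 4/16 + 2/16 = 11/16 = 0.6875.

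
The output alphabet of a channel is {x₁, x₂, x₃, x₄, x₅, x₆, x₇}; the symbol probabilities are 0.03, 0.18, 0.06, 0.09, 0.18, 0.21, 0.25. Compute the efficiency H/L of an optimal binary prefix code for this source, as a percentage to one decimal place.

97.8%

Entropy H = −Σ p log₂ p ≈ 2.5714 bits.
Huffman merges: 3/100+3/50→9/100; 9/100+9/100→9/50; 9/50+9/50→9/25; 9/50+21/100→39/100; 1/4+9/25→61/100; 39/100+61/100→1. L = 263/100 ≈ 2.6300.
Efficiency = H/L = 2.5714/2.6300 = 97.8%.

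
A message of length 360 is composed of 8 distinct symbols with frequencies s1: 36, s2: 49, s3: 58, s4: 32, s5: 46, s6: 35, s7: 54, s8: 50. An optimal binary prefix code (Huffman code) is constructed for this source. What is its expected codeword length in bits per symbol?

Probabilities are the counts divided by 360.
Repeatedly combine the two least-probable nodes; the expected code length is the sum of the merged weights.
merge 4/45 + 7/72 → 67/360
merge 1/10 + 23/180 → 41/180
merge 49/360 + 5/36 → 11/40
merge 3/20 + 29/180 → 14/45
merge 67/360 + 41/180 → 149/360
merge 11/40 + 14/45 → 211/360
merge 149/360 + 211/360 → 1
L = 67/360 + 41/180 + 11/40 + 14/45 + 149/360 + 211/360 + 1 = 3 bits/symbol.

3 bits/symbol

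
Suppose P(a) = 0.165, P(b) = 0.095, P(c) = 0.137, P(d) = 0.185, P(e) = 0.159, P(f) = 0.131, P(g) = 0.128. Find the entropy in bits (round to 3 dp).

2.780 bits

H = −Σ pᵢ log₂ pᵢ.
−0.165·log₂(0.165) = 0.4289
−0.095·log₂(0.095) = 0.3226
−0.137·log₂(0.137) = 0.3929
−0.185·log₂(0.185) = 0.4504
−0.159·log₂(0.159) = 0.4218
−0.131·log₂(0.131) = 0.3841
−0.128·log₂(0.128) = 0.3796
Sum ≈ 2.7803 → 2.780 bits.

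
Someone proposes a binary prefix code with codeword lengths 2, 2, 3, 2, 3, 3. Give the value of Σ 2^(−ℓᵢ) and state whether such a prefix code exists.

1.125; no

With common denominator 2^3 = 8: Σ 2^(−ℓᵢ) = 2/8 + 2/8 + 1/8 + 2/8 + 1/8 + 1/8 = 9/8 = 1.125.
Kraft's inequality requires Σ ≤ 1; here Σ = 1.125 > 1, so no such prefix code exists.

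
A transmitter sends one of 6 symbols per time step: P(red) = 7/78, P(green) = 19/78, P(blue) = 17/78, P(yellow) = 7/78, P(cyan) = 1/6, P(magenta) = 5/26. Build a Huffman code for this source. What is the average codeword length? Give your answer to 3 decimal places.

Repeatedly combine the two least-probable nodes; the expected code length is the sum of the merged weights.
merge 7/78 + 7/78 → 7/39
merge 1/6 + 7/39 → 9/26
merge 5/26 + 17/78 → 16/39
merge 19/78 + 9/26 → 23/39
merge 16/39 + 23/39 → 1
L = 7/39 + 9/26 + 16/39 + 23/39 + 1 = 197/78 ≈ 2.526 bits/symbol.

2.526 bits/symbol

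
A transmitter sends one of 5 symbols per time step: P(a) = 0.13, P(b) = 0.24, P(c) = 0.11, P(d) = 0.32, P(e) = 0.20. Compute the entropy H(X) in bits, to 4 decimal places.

2.2175 bits

H = −Σ pᵢ log₂ pᵢ.
−0.13·log₂(0.13) = 0.3826
−0.24·log₂(0.24) = 0.4941
−0.11·log₂(0.11) = 0.3503
−0.32·log₂(0.32) = 0.5260
−0.20·log₂(0.20) = 0.4644
Sum ≈ 2.2175 → 2.2175 bits.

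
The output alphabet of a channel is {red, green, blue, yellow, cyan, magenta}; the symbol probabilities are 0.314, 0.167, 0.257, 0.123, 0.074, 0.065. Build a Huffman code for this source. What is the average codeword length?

2.401 bits/symbol

Repeatedly combine the two least-probable nodes; the expected code length is the sum of the merged weights.
merge 13/200 + 37/500 → 139/1000
merge 123/1000 + 139/1000 → 131/500
merge 167/1000 + 257/1000 → 53/125
merge 131/500 + 157/500 → 72/125
merge 53/125 + 72/125 → 1
L = 139/1000 + 131/500 + 53/125 + 72/125 + 1 = 2401/1000 = 2.401 bits/symbol.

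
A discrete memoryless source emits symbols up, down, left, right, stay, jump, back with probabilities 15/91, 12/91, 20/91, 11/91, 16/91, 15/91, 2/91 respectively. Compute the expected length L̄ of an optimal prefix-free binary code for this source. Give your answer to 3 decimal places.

2.747 bits/symbol

Repeatedly combine the two least-probable nodes; the expected code length is the sum of the merged weights.
merge 2/91 + 11/91 → 1/7
merge 12/91 + 1/7 → 25/91
merge 15/91 + 15/91 → 30/91
merge 16/91 + 20/91 → 36/91
merge 25/91 + 30/91 → 55/91
merge 36/91 + 55/91 → 1
L = 1/7 + 25/91 + 30/91 + 36/91 + 55/91 + 1 = 250/91 ≈ 2.747 bits/symbol.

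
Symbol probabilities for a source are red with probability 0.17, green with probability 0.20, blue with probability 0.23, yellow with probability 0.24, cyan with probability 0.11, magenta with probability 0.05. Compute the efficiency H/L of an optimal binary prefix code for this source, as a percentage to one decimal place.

98.3%

Entropy H = −Σ p log₂ p ≈ 2.4472 bits.
Huffman merges: 1/20+11/100→4/25; 4/25+17/100→33/100; 1/5+23/100→43/100; 6/25+33/100→57/100; 43/100+57/100→1. L = 249/100 ≈ 2.4900.
Efficiency = H/L = 2.4472/2.4900 = 98.3%.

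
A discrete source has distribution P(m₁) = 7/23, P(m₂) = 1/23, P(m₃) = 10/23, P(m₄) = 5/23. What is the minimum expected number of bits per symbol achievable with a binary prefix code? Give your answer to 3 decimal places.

Repeatedly combine the two least-probable nodes; the expected code length is the sum of the merged weights.
merge 1/23 + 5/23 → 6/23
merge 6/23 + 7/23 → 13/23
merge 10/23 + 13/23 → 1
L = 6/23 + 13/23 + 1 = 42/23 ≈ 1.826 bits/symbol.

1.826 bits/symbol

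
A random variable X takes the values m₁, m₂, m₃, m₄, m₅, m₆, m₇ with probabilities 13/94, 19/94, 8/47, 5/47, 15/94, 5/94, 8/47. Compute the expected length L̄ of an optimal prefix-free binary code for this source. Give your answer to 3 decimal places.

Repeatedly combine the two least-probable nodes; the expected code length is the sum of the merged weights.
merge 5/94 + 5/47 → 15/94
merge 13/94 + 15/94 → 14/47
merge 15/94 + 8/47 → 31/94
merge 8/47 + 19/94 → 35/94
merge 14/47 + 31/94 → 59/94
merge 35/94 + 59/94 → 1
L = 15/94 + 14/47 + 31/94 + 35/94 + 59/94 + 1 = 131/47 ≈ 2.787 bits/symbol.

2.787 bits/symbol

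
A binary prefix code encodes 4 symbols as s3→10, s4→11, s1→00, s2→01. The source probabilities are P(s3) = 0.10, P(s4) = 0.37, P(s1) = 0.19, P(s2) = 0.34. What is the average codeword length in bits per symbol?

L̄ = Σ pᵢ·ℓᵢ = 0.10·2 + 0.37·2 + 0.19·2 + 0.34·2 = 2 bits/symbol.

2 bits/symbol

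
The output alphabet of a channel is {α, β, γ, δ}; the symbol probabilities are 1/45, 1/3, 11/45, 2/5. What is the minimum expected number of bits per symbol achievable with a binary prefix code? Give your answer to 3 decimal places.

1.867 bits/symbol

Repeatedly combine the two least-probable nodes; the expected code length is the sum of the merged weights.
merge 1/45 + 11/45 → 4/15
merge 4/15 + 1/3 → 3/5
merge 2/5 + 3/5 → 1
L = 4/15 + 3/5 + 1 = 28/15 ≈ 1.867 bits/symbol.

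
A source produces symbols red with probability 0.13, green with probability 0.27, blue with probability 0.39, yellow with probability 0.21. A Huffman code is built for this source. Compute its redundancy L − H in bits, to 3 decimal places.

0.055 bits

Entropy H = −Σ p log₂ p ≈ 1.8953 bits.
Huffman merges: 13/100+21/100→17/50; 27/100+17/50→61/100; 39/100+61/100→1. L = 39/20 ≈ 1.9500.
L − H = 1.9500 − 1.8953 = 0.055 bits.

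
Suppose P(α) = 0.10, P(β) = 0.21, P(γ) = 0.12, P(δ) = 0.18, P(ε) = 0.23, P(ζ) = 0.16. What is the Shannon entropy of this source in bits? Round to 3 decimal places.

2.528 bits

H = −Σ pᵢ log₂ pᵢ.
−0.10·log₂(0.10) = 0.3322
−0.21·log₂(0.21) = 0.4728
−0.12·log₂(0.12) = 0.3671
−0.18·log₂(0.18) = 0.4453
−0.23·log₂(0.23) = 0.4877
−0.16·log₂(0.16) = 0.4230
Sum ≈ 2.5281 → 2.528 bits.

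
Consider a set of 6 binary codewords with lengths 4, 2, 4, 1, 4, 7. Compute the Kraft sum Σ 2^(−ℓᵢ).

0.9453125

With common denominator 2^7 = 128: Σ 2^(−ℓᵢ) = 8/128 + 32/128 + 8/128 + 64/128 + 8/128 + 1/128 = 121/128 = 0.9453125.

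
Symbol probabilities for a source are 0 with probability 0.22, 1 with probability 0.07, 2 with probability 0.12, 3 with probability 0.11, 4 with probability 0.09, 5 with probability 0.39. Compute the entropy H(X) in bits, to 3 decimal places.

H = −Σ pᵢ log₂ pᵢ.
−0.22·log₂(0.22) = 0.4806
−0.07·log₂(0.07) = 0.2686
−0.12·log₂(0.12) = 0.3671
−0.11·log₂(0.11) = 0.3503
−0.09·log₂(0.09) = 0.3127
−0.39·log₂(0.39) = 0.5298
Sum ≈ 2.3089 → 2.309 bits.

2.309 bits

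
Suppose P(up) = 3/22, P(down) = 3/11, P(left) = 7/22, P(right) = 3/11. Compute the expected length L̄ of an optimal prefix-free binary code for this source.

Repeatedly combine the two least-probable nodes; the expected code length is the sum of the merged weights.
merge 3/22 + 3/11 → 9/22
merge 3/11 + 7/22 → 13/22
merge 9/22 + 13/22 → 1
L = 9/22 + 13/22 + 1 = 2 bits/symbol.

2 bits/symbol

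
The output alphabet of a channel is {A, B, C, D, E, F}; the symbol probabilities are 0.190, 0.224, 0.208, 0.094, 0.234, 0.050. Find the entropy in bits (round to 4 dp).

H = −Σ pᵢ log₂ pᵢ.
−0.190·log₂(0.190) = 0.4552
−0.224·log₂(0.224) = 0.4835
−0.208·log₂(0.208) = 0.4712
−0.094·log₂(0.094) = 0.3207
−0.234·log₂(0.234) = 0.4903
−0.050·log₂(0.050) = 0.2161
Sum ≈ 2.4370 → 2.4370 bits.

2.4370 bits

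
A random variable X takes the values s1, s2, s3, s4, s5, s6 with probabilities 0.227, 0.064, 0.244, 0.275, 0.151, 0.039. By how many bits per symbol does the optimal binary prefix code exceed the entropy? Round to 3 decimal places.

0.014 bits

Entropy H = −Σ p log₂ p ≈ 2.3425 bits.
Huffman merges: 39/1000+8/125→103/1000; 103/1000+151/1000→127/500; 227/1000+61/250→471/1000; 127/500+11/40→529/1000; 471/1000+529/1000→1. L = 2357/1000 ≈ 2.3570.
L − H = 2.3570 − 2.3425 = 0.014 bits.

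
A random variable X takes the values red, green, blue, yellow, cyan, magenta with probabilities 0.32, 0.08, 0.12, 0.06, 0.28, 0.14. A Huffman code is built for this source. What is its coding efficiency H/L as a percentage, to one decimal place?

97.5%

Entropy H = −Σ p log₂ p ≈ 2.3395 bits.
Huffman merges: 3/50+2/25→7/50; 3/25+7/50→13/50; 7/50+13/50→2/5; 7/25+8/25→3/5; 2/5+3/5→1. L = 12/5 ≈ 2.4000.
Efficiency = H/L = 2.3395/2.4000 = 97.5%.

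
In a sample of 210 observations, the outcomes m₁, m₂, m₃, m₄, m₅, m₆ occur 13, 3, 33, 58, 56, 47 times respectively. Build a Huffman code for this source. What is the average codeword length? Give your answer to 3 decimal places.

Probabilities are the counts divided by 210.
Repeatedly combine the two least-probable nodes; the expected code length is the sum of the merged weights.
merge 1/70 + 13/210 → 8/105
merge 8/105 + 11/70 → 7/30
merge 47/210 + 7/30 → 16/35
merge 4/15 + 29/105 → 19/35
merge 16/35 + 19/35 → 1
L = 8/105 + 7/30 + 16/35 + 19/35 + 1 = 97/42 ≈ 2.310 bits/symbol.

2.310 bits/symbol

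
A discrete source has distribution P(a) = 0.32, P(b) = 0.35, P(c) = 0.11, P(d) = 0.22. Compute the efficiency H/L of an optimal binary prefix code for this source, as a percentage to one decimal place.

Entropy H = −Σ p log₂ p ≈ 1.8870 bits.
Huffman merges: 11/100+11/50→33/100; 8/25+33/100→13/20; 7/20+13/20→1. L = 99/50 ≈ 1.9800.
Efficiency = H/L = 1.8870/1.9800 = 95.3%.

95.3%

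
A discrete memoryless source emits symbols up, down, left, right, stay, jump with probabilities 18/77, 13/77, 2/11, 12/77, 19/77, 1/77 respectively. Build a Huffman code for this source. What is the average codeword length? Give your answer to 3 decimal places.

2.506 bits/symbol

Repeatedly combine the two least-probable nodes; the expected code length is the sum of the merged weights.
merge 1/77 + 12/77 → 13/77
merge 13/77 + 13/77 → 26/77
merge 2/11 + 18/77 → 32/77
merge 19/77 + 26/77 → 45/77
merge 32/77 + 45/77 → 1
L = 13/77 + 26/77 + 32/77 + 45/77 + 1 = 193/77 ≈ 2.506 bits/symbol.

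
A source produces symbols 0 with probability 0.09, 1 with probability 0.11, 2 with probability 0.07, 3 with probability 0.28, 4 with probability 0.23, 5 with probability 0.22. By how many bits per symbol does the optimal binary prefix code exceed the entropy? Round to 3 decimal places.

0.016 bits

Entropy H = −Σ p log₂ p ≈ 2.4140 bits.
Huffman merges: 7/100+9/100→4/25; 11/100+4/25→27/100; 11/50+23/100→9/20; 27/100+7/25→11/20; 9/20+11/20→1. L = 243/100 ≈ 2.4300.
L − H = 2.4300 − 2.4140 = 0.016 bits.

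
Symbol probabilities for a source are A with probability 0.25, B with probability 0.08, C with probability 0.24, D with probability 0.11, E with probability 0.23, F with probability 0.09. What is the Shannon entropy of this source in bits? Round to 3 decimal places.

H = −Σ pᵢ log₂ pᵢ.
−0.25·log₂(0.25) = 0.5000
−0.08·log₂(0.08) = 0.2915
−0.24·log₂(0.24) = 0.4941
−0.11·log₂(0.11) = 0.3503
−0.23·log₂(0.23) = 0.4877
−0.09·log₂(0.09) = 0.3127
Sum ≈ 2.4363 → 2.436 bits.

2.436 bits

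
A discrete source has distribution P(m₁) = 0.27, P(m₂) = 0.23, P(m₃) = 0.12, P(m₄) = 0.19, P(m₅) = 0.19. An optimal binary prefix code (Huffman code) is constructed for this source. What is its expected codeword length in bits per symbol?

Repeatedly combine the two least-probable nodes; the expected code length is the sum of the merged weights.
merge 3/25 + 19/100 → 31/100
merge 19/100 + 23/100 → 21/50
merge 27/100 + 31/100 → 29/50
merge 21/50 + 29/50 → 1
L = 31/100 + 21/50 + 29/50 + 1 = 231/100 = 2.31 bits/symbol.

2.31 bits/symbol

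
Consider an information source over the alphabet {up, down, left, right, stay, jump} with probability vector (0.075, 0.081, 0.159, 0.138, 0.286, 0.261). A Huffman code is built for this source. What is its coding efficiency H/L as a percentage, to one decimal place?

98.5%

Entropy H = −Σ p log₂ p ≈ 2.4124 bits.
Huffman merges: 3/40+81/1000→39/250; 69/500+39/250→147/500; 159/1000+261/1000→21/50; 143/500+147/500→29/50; 21/50+29/50→1. L = 49/20 ≈ 2.4500.
Efficiency = H/L = 2.4124/2.4500 = 98.5%.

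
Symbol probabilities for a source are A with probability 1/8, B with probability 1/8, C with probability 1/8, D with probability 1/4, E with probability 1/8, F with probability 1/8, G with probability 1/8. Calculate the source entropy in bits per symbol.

Each probability is a power of 1/2, so log₂(1/p) is an integer.
H = Σ p·log₂(1/p) = 1/8·3 + 1/8·3 + 1/8·3 + 1/4·2 + 1/8·3 + 1/8·3 + 1/8·3 = 2.75 bits.

2.75 bits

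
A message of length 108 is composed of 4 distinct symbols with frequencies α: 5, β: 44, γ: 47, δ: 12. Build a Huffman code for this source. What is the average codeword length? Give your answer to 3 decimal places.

1.722 bits/symbol

Probabilities are the counts divided by 108.
Repeatedly combine the two least-probable nodes; the expected code length is the sum of the merged weights.
merge 5/108 + 1/9 → 17/108
merge 17/108 + 11/27 → 61/108
merge 47/108 + 61/108 → 1
L = 17/108 + 61/108 + 1 = 31/18 ≈ 1.722 bits/symbol.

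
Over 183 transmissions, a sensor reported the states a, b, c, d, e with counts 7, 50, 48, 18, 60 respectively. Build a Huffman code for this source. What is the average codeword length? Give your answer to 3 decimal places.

2.137 bits/symbol

Probabilities are the counts divided by 183.
Repeatedly combine the two least-probable nodes; the expected code length is the sum of the merged weights.
merge 7/183 + 6/61 → 25/183
merge 25/183 + 16/61 → 73/183
merge 50/183 + 20/61 → 110/183
merge 73/183 + 110/183 → 1
L = 25/183 + 73/183 + 110/183 + 1 = 391/183 ≈ 2.137 bits/symbol.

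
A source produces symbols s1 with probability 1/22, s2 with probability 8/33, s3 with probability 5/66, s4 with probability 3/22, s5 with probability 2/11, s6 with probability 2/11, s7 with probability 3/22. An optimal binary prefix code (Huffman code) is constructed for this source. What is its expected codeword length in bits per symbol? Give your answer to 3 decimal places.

Repeatedly combine the two least-probable nodes; the expected code length is the sum of the merged weights.
merge 1/22 + 5/66 → 4/33
merge 4/33 + 3/22 → 17/66
merge 3/22 + 2/11 → 7/22
merge 2/11 + 8/33 → 14/33
merge 17/66 + 7/22 → 19/33
merge 14/33 + 19/33 → 1
L = 4/33 + 17/66 + 7/22 + 14/33 + 19/33 + 1 = 89/33 ≈ 2.697 bits/symbol.

2.697 bits/symbol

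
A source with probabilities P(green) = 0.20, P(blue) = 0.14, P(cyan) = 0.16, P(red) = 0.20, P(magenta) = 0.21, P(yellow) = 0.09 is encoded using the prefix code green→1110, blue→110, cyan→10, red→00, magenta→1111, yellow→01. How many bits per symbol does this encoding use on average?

2.96 bits/symbol

L̄ = Σ pᵢ·ℓᵢ = 0.20·4 + 0.14·3 + 0.16·2 + 0.20·2 + 0.21·4 + 0.09·2 = 2.96 bits/symbol.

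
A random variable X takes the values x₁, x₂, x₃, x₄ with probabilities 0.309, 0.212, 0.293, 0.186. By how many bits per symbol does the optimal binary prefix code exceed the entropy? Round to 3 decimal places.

Entropy H = −Σ p log₂ p ≈ 1.9682 bits.
Huffman merges: 93/500+53/250→199/500; 293/1000+309/1000→301/500; 199/500+301/500→1. L = 2 ≈ 2.0000.
L − H = 2.0000 − 1.9682 = 0.032 bits.

0.032 bits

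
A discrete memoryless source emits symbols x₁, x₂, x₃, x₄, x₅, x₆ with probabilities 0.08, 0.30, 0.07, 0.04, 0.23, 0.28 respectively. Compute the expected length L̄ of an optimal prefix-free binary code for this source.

2.3 bits/symbol

Repeatedly combine the two least-probable nodes; the expected code length is the sum of the merged weights.
merge 1/25 + 7/100 → 11/100
merge 2/25 + 11/100 → 19/100
merge 19/100 + 23/100 → 21/50
merge 7/25 + 3/10 → 29/50
merge 21/50 + 29/50 → 1
L = 11/100 + 19/100 + 21/50 + 29/50 + 1 = 23/10 = 2.3 bits/symbol.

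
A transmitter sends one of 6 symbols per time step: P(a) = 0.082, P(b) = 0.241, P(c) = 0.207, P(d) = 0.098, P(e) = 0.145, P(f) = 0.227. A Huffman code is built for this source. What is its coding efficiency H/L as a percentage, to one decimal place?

99.0%

Entropy H = −Σ p log₂ p ≈ 2.4790 bits.
Huffman merges: 41/500+49/500→9/50; 29/200+9/50→13/40; 207/1000+227/1000→217/500; 241/1000+13/40→283/500; 217/500+283/500→1. L = 501/200 ≈ 2.5050.
Efficiency = H/L = 2.4790/2.5050 = 99.0%.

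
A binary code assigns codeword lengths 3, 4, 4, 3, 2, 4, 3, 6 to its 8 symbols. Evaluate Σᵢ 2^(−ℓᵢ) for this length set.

0.828125

With common denominator 2^6 = 64: Σ 2^(−ℓᵢ) = 8/64 + 4/64 + 4/64 + 8/64 + 16/64 + 4/64 + 8/64 + 1/64 = 53/64 = 0.828125.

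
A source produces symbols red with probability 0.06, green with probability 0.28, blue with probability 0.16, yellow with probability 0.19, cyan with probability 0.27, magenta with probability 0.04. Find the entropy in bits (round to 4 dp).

2.3318 bits

H = −Σ pᵢ log₂ pᵢ.
−0.06·log₂(0.06) = 0.2435
−0.28·log₂(0.28) = 0.5142
−0.16·log₂(0.16) = 0.4230
−0.19·log₂(0.19) = 0.4552
−0.27·log₂(0.27) = 0.5100
−0.04·log₂(0.04) = 0.1858
Sum ≈ 2.3318 → 2.3318 bits.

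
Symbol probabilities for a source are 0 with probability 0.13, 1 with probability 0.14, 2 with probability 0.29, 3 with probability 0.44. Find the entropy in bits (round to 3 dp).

1.819 bits

H = −Σ pᵢ log₂ pᵢ.
−0.13·log₂(0.13) = 0.3826
−0.14·log₂(0.14) = 0.3971
−0.29·log₂(0.29) = 0.5179
−0.44·log₂(0.44) = 0.5211
Sum ≈ 1.8188 → 1.819 bits.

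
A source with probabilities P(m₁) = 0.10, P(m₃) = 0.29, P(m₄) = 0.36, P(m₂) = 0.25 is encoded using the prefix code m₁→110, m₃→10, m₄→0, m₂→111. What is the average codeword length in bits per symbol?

L̄ = Σ pᵢ·ℓᵢ = 0.10·3 + 0.29·2 + 0.36·1 + 0.25·3 = 1.99 bits/symbol.

1.99 bits/symbol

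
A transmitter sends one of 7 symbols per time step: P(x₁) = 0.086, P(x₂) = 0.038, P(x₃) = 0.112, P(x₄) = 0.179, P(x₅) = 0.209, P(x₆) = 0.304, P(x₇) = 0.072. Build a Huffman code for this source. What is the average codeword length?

2.597 bits/symbol

Repeatedly combine the two least-probable nodes; the expected code length is the sum of the merged weights.
merge 19/500 + 9/125 → 11/100
merge 43/500 + 11/100 → 49/250
merge 14/125 + 179/1000 → 291/1000
merge 49/250 + 209/1000 → 81/200
merge 291/1000 + 38/125 → 119/200
merge 81/200 + 119/200 → 1
L = 11/100 + 49/250 + 291/1000 + 81/200 + 119/200 + 1 = 2597/1000 = 2.597 bits/symbol.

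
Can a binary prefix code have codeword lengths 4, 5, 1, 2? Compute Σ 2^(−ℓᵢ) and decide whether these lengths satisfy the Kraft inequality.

With common denominator 2^5 = 32: Σ 2^(−ℓᵢ) = 2/32 + 1/32 + 16/32 + 8/32 = 27/32 = 0.84375.
Kraft's inequality requires Σ ≤ 1; here Σ = 0.84375 ≤ 1, so such a prefix code exists.

0.84375; yes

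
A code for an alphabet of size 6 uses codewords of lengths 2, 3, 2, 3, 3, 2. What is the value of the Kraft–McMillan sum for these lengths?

1.125

With common denominator 2^3 = 8: Σ 2^(−ℓᵢ) = 2/8 + 1/8 + 2/8 + 1/8 + 1/8 + 2/8 = 9/8 = 1.125.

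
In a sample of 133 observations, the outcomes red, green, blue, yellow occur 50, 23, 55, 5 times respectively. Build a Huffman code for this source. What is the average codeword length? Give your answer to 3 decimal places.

1.797 bits/symbol

Probabilities are the counts divided by 133.
Repeatedly combine the two least-probable nodes; the expected code length is the sum of the merged weights.
merge 5/133 + 23/133 → 4/19
merge 4/19 + 50/133 → 78/133
merge 55/133 + 78/133 → 1
L = 4/19 + 78/133 + 1 = 239/133 ≈ 1.797 bits/symbol.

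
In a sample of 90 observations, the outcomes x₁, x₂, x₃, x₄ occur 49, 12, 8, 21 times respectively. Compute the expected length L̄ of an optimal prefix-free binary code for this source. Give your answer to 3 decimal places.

1.678 bits/symbol

Probabilities are the counts divided by 90.
Repeatedly combine the two least-probable nodes; the expected code length is the sum of the merged weights.
merge 4/45 + 2/15 → 2/9
merge 2/9 + 7/30 → 41/90
merge 41/90 + 49/90 → 1
L = 2/9 + 41/90 + 1 = 151/90 ≈ 1.678 bits/symbol.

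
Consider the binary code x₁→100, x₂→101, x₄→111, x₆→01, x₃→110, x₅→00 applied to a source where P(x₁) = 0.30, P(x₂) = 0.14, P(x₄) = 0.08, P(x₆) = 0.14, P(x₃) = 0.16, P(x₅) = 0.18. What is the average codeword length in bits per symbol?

L̄ = Σ pᵢ·ℓᵢ = 0.30·3 + 0.14·3 + 0.08·3 + 0.14·2 + 0.16·3 + 0.18·2 = 2.68 bits/symbol.

2.68 bits/symbol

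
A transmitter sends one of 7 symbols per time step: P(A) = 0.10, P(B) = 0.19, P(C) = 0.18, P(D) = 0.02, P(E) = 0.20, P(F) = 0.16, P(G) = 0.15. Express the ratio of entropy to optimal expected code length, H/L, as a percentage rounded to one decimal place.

96.8%

Entropy H = −Σ p log₂ p ≈ 2.6436 bits.
Huffman merges: 1/50+1/10→3/25; 3/25+3/20→27/100; 4/25+9/50→17/50; 19/100+1/5→39/100; 27/100+17/50→61/100; 39/100+61/100→1. L = 273/100 ≈ 2.7300.
Efficiency = H/L = 2.6436/2.7300 = 96.8%.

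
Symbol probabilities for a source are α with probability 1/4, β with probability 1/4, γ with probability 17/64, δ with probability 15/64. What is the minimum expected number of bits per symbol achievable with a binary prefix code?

Repeatedly combine the two least-probable nodes; the expected code length is the sum of the merged weights.
merge 15/64 + 1/4 → 31/64
merge 1/4 + 17/64 → 33/64
merge 31/64 + 33/64 → 1
L = 31/64 + 33/64 + 1 = 2 bits/symbol.

2 bits/symbol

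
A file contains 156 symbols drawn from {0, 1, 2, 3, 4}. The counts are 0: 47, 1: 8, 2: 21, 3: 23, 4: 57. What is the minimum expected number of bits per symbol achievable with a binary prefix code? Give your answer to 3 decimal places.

2.154 bits/symbol

Probabilities are the counts divided by 156.
Repeatedly combine the two least-probable nodes; the expected code length is the sum of the merged weights.
merge 2/39 + 7/52 → 29/156
merge 23/156 + 29/156 → 1/3
merge 47/156 + 1/3 → 33/52
merge 19/52 + 33/52 → 1
L = 29/156 + 1/3 + 33/52 + 1 = 28/13 ≈ 2.154 bits/symbol.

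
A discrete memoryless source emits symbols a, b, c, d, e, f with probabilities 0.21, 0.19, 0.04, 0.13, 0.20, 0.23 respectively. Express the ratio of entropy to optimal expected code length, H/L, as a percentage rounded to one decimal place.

96.8%

Entropy H = −Σ p log₂ p ≈ 2.4485 bits.
Huffman merges: 1/25+13/100→17/100; 17/100+19/100→9/25; 1/5+21/100→41/100; 23/100+9/25→59/100; 41/100+59/100→1. L = 253/100 ≈ 2.5300.
Efficiency = H/L = 2.4485/2.5300 = 96.8%.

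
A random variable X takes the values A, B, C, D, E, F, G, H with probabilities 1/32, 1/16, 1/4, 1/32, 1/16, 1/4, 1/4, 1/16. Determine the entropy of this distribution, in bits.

2.5625 bits

Each probability is a power of 1/2, so log₂(1/p) is an integer.
H = Σ p·log₂(1/p) = 1/32·5 + 1/16·4 + 1/4·2 + 1/32·5 + 1/16·4 + 1/4·2 + 1/4·2 + 1/16·4 = 2.5625 bits.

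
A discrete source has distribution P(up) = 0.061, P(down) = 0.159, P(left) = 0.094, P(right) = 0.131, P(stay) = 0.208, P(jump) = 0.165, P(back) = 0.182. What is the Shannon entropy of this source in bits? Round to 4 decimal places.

H = −Σ pᵢ log₂ pᵢ.
−0.061·log₂(0.061) = 0.2461
−0.159·log₂(0.159) = 0.4218
−0.094·log₂(0.094) = 0.3207
−0.131·log₂(0.131) = 0.3841
−0.208·log₂(0.208) = 0.4712
−0.165·log₂(0.165) = 0.4289
−0.182·log₂(0.182) = 0.4474
Sum ≈ 2.7202 → 2.7202 bits.

2.7202 bits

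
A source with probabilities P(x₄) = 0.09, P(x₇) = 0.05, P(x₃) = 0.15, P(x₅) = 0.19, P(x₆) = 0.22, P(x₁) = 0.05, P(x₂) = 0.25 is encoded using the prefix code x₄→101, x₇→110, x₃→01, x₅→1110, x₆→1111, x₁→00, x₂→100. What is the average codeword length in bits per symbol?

3.21 bits/symbol

L̄ = Σ pᵢ·ℓᵢ = 0.09·3 + 0.05·3 + 0.15·2 + 0.19·4 + 0.22·4 + 0.05·2 + 0.25·3 = 3.21 bits/symbol.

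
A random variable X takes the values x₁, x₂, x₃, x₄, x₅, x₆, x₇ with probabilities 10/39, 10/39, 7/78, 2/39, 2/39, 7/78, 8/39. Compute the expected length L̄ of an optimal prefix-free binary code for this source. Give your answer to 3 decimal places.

2.564 bits/symbol

Repeatedly combine the two least-probable nodes; the expected code length is the sum of the merged weights.
merge 2/39 + 2/39 → 4/39
merge 7/78 + 7/78 → 7/39
merge 4/39 + 7/39 → 11/39
merge 8/39 + 10/39 → 6/13
merge 10/39 + 11/39 → 7/13
merge 6/13 + 7/13 → 1
L = 4/39 + 7/39 + 11/39 + 6/13 + 7/13 + 1 = 100/39 ≈ 2.564 bits/symbol.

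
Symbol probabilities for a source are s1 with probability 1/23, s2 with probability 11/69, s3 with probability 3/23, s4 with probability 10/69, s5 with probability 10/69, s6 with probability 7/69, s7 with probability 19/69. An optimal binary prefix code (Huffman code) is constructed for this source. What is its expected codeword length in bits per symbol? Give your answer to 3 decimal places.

2.710 bits/symbol

Repeatedly combine the two least-probable nodes; the expected code length is the sum of the merged weights.
merge 1/23 + 7/69 → 10/69
merge 3/23 + 10/69 → 19/69
merge 10/69 + 10/69 → 20/69
merge 11/69 + 19/69 → 10/23
merge 19/69 + 20/69 → 13/23
merge 10/23 + 13/23 → 1
L = 10/69 + 19/69 + 20/69 + 10/23 + 13/23 + 1 = 187/69 ≈ 2.710 bits/symbol.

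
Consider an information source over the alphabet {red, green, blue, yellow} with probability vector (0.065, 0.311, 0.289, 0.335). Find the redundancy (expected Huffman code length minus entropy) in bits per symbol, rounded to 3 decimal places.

0.174 bits

Entropy H = −Σ p log₂ p ≈ 1.8265 bits.
Huffman merges: 13/200+289/1000→177/500; 311/1000+67/200→323/500; 177/500+323/500→1. L = 2 ≈ 2.0000.
L − H = 2.0000 − 1.8265 = 0.174 bits.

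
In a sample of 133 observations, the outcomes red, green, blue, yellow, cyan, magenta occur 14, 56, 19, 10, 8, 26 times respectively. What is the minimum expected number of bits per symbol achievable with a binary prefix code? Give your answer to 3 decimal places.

2.293 bits/symbol

Probabilities are the counts divided by 133.
Repeatedly combine the two least-probable nodes; the expected code length is the sum of the merged weights.
merge 8/133 + 10/133 → 18/133
merge 2/19 + 18/133 → 32/133
merge 1/7 + 26/133 → 45/133
merge 32/133 + 45/133 → 11/19
merge 8/19 + 11/19 → 1
L = 18/133 + 32/133 + 45/133 + 11/19 + 1 = 305/133 ≈ 2.293 bits/symbol.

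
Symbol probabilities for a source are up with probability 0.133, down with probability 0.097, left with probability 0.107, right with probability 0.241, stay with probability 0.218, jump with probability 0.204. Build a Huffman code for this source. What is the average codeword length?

Repeatedly combine the two least-probable nodes; the expected code length is the sum of the merged weights.
merge 97/1000 + 107/1000 → 51/250
merge 133/1000 + 51/250 → 337/1000
merge 51/250 + 109/500 → 211/500
merge 241/1000 + 337/1000 → 289/500
merge 211/500 + 289/500 → 1
L = 51/250 + 337/1000 + 211/500 + 289/500 + 1 = 2541/1000 = 2.541 bits/symbol.

2.541 bits/symbol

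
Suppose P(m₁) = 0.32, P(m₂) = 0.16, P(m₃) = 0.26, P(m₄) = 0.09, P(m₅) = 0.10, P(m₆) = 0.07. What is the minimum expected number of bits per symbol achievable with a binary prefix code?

Repeatedly combine the two least-probable nodes; the expected code length is the sum of the merged weights.
merge 7/100 + 9/100 → 4/25
merge 1/10 + 4/25 → 13/50
merge 4/25 + 13/50 → 21/50
merge 13/50 + 8/25 → 29/50
merge 21/50 + 29/50 → 1
L = 4/25 + 13/50 + 21/50 + 29/50 + 1 = 121/50 = 2.42 bits/symbol.

2.42 bits/symbol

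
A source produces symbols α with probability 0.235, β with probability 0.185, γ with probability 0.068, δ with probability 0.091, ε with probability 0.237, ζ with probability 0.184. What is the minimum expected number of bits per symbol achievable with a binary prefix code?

Repeatedly combine the two least-probable nodes; the expected code length is the sum of the merged weights.
merge 17/250 + 91/1000 → 159/1000
merge 159/1000 + 23/125 → 343/1000
merge 37/200 + 47/200 → 21/50
merge 237/1000 + 343/1000 → 29/50
merge 21/50 + 29/50 → 1
L = 159/1000 + 343/1000 + 21/50 + 29/50 + 1 = 1251/500 = 2.502 bits/symbol.

2.502 bits/symbol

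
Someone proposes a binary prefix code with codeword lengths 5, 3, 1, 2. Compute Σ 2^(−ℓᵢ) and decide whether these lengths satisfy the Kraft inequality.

0.90625; yes

With common denominator 2^5 = 32: Σ 2^(−ℓᵢ) = 1/32 + 4/32 + 16/32 + 8/32 = 29/32 = 0.90625.
Kraft's inequality requires Σ ≤ 1; here Σ = 0.90625 ≤ 1, so such a prefix code exists.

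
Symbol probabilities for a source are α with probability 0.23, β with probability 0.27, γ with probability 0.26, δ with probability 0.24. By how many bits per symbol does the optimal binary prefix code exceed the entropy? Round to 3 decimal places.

Entropy H = −Σ p log₂ p ≈ 1.9971 bits.
Huffman merges: 23/100+6/25→47/100; 13/50+27/100→53/100; 47/100+53/100→1. L = 2 ≈ 2.0000.
L − H = 2.0000 − 1.9971 = 0.003 bits.

0.003 bits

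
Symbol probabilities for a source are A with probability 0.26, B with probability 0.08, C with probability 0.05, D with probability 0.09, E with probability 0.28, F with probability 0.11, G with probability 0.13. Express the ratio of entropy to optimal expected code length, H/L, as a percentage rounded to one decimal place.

99.3%

Entropy H = −Σ p log₂ p ≈ 2.5727 bits.
Huffman merges: 1/20+2/25→13/100; 9/100+11/100→1/5; 13/100+13/100→13/50; 1/5+13/50→23/50; 13/50+7/25→27/50; 23/50+27/50→1. L = 259/100 ≈ 2.5900.
Efficiency = H/L = 2.5727/2.5900 = 99.3%.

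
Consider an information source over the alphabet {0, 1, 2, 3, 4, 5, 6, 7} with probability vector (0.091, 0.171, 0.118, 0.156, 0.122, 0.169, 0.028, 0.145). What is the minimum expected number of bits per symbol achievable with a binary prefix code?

Repeatedly combine the two least-probable nodes; the expected code length is the sum of the merged weights.
merge 7/250 + 91/1000 → 119/1000
merge 59/500 + 119/1000 → 237/1000
merge 61/500 + 29/200 → 267/1000
merge 39/250 + 169/1000 → 13/40
merge 171/1000 + 237/1000 → 51/125
merge 267/1000 + 13/40 → 74/125
merge 51/125 + 74/125 → 1
L = 119/1000 + 237/1000 + 267/1000 + 13/40 + 51/125 + 74/125 + 1 = 737/250 = 2.948 bits/symbol.

2.948 bits/symbol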